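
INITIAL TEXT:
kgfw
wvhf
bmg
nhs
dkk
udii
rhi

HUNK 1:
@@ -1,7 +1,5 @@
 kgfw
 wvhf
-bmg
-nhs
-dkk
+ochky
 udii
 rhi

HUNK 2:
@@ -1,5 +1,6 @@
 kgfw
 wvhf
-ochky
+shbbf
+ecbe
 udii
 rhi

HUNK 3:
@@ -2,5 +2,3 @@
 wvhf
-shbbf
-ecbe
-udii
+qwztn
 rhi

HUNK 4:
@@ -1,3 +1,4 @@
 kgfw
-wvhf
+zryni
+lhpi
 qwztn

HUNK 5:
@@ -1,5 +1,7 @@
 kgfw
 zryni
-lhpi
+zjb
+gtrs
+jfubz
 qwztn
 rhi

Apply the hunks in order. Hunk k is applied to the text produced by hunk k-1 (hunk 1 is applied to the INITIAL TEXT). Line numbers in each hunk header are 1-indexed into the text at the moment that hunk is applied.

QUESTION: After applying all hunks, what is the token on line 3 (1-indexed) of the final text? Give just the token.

Answer: zjb

Derivation:
Hunk 1: at line 1 remove [bmg,nhs,dkk] add [ochky] -> 5 lines: kgfw wvhf ochky udii rhi
Hunk 2: at line 1 remove [ochky] add [shbbf,ecbe] -> 6 lines: kgfw wvhf shbbf ecbe udii rhi
Hunk 3: at line 2 remove [shbbf,ecbe,udii] add [qwztn] -> 4 lines: kgfw wvhf qwztn rhi
Hunk 4: at line 1 remove [wvhf] add [zryni,lhpi] -> 5 lines: kgfw zryni lhpi qwztn rhi
Hunk 5: at line 1 remove [lhpi] add [zjb,gtrs,jfubz] -> 7 lines: kgfw zryni zjb gtrs jfubz qwztn rhi
Final line 3: zjb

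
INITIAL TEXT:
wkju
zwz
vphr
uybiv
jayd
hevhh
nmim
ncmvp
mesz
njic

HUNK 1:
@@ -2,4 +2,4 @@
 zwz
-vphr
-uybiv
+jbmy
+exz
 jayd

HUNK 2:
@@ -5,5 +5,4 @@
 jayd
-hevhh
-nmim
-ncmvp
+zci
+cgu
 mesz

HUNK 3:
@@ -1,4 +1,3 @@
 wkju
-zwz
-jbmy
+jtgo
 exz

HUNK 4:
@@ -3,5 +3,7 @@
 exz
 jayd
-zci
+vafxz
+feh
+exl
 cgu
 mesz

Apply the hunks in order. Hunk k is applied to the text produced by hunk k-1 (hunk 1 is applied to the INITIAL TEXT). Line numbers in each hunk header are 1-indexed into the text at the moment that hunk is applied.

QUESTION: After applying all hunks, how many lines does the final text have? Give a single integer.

Hunk 1: at line 2 remove [vphr,uybiv] add [jbmy,exz] -> 10 lines: wkju zwz jbmy exz jayd hevhh nmim ncmvp mesz njic
Hunk 2: at line 5 remove [hevhh,nmim,ncmvp] add [zci,cgu] -> 9 lines: wkju zwz jbmy exz jayd zci cgu mesz njic
Hunk 3: at line 1 remove [zwz,jbmy] add [jtgo] -> 8 lines: wkju jtgo exz jayd zci cgu mesz njic
Hunk 4: at line 3 remove [zci] add [vafxz,feh,exl] -> 10 lines: wkju jtgo exz jayd vafxz feh exl cgu mesz njic
Final line count: 10

Answer: 10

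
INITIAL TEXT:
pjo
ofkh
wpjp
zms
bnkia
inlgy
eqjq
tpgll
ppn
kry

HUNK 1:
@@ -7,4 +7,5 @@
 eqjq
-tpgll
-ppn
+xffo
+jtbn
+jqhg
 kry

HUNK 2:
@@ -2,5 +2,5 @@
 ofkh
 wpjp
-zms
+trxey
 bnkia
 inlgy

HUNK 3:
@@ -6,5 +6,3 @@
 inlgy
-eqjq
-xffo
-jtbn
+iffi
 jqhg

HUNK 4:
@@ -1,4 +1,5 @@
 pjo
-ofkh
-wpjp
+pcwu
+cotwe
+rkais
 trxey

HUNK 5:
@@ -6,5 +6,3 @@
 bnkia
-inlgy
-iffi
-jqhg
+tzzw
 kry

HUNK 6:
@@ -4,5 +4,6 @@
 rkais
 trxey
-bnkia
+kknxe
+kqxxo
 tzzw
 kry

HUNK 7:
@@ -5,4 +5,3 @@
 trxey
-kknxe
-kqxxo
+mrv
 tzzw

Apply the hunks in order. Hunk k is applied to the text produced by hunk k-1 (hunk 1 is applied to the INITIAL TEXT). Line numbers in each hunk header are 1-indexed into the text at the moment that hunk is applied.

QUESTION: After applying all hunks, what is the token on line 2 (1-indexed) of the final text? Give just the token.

Hunk 1: at line 7 remove [tpgll,ppn] add [xffo,jtbn,jqhg] -> 11 lines: pjo ofkh wpjp zms bnkia inlgy eqjq xffo jtbn jqhg kry
Hunk 2: at line 2 remove [zms] add [trxey] -> 11 lines: pjo ofkh wpjp trxey bnkia inlgy eqjq xffo jtbn jqhg kry
Hunk 3: at line 6 remove [eqjq,xffo,jtbn] add [iffi] -> 9 lines: pjo ofkh wpjp trxey bnkia inlgy iffi jqhg kry
Hunk 4: at line 1 remove [ofkh,wpjp] add [pcwu,cotwe,rkais] -> 10 lines: pjo pcwu cotwe rkais trxey bnkia inlgy iffi jqhg kry
Hunk 5: at line 6 remove [inlgy,iffi,jqhg] add [tzzw] -> 8 lines: pjo pcwu cotwe rkais trxey bnkia tzzw kry
Hunk 6: at line 4 remove [bnkia] add [kknxe,kqxxo] -> 9 lines: pjo pcwu cotwe rkais trxey kknxe kqxxo tzzw kry
Hunk 7: at line 5 remove [kknxe,kqxxo] add [mrv] -> 8 lines: pjo pcwu cotwe rkais trxey mrv tzzw kry
Final line 2: pcwu

Answer: pcwu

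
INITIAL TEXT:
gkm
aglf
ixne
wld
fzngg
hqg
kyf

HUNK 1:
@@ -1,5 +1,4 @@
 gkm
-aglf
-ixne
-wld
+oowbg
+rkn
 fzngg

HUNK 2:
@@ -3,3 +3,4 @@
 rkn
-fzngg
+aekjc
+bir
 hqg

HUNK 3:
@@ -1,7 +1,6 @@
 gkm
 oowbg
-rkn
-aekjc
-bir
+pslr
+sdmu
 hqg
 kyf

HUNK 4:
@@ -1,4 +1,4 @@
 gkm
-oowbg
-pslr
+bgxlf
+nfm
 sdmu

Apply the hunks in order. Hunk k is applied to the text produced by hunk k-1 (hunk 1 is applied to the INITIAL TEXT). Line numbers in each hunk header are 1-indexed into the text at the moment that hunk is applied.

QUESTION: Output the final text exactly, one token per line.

Answer: gkm
bgxlf
nfm
sdmu
hqg
kyf

Derivation:
Hunk 1: at line 1 remove [aglf,ixne,wld] add [oowbg,rkn] -> 6 lines: gkm oowbg rkn fzngg hqg kyf
Hunk 2: at line 3 remove [fzngg] add [aekjc,bir] -> 7 lines: gkm oowbg rkn aekjc bir hqg kyf
Hunk 3: at line 1 remove [rkn,aekjc,bir] add [pslr,sdmu] -> 6 lines: gkm oowbg pslr sdmu hqg kyf
Hunk 4: at line 1 remove [oowbg,pslr] add [bgxlf,nfm] -> 6 lines: gkm bgxlf nfm sdmu hqg kyf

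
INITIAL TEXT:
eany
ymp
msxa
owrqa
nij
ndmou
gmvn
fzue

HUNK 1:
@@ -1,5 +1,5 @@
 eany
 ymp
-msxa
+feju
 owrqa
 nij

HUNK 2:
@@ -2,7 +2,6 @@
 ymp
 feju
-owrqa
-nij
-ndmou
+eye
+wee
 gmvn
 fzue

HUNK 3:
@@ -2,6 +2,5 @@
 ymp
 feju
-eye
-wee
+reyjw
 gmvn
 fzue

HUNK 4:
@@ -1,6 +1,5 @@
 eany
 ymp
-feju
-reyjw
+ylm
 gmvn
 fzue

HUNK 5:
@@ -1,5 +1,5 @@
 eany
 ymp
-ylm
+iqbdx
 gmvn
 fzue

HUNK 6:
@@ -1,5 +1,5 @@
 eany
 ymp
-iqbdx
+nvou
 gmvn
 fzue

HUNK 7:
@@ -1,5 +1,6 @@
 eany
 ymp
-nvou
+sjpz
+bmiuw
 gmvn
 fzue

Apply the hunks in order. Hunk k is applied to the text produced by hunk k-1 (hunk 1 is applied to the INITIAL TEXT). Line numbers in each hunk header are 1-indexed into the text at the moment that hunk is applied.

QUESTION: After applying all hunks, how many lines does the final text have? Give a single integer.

Hunk 1: at line 1 remove [msxa] add [feju] -> 8 lines: eany ymp feju owrqa nij ndmou gmvn fzue
Hunk 2: at line 2 remove [owrqa,nij,ndmou] add [eye,wee] -> 7 lines: eany ymp feju eye wee gmvn fzue
Hunk 3: at line 2 remove [eye,wee] add [reyjw] -> 6 lines: eany ymp feju reyjw gmvn fzue
Hunk 4: at line 1 remove [feju,reyjw] add [ylm] -> 5 lines: eany ymp ylm gmvn fzue
Hunk 5: at line 1 remove [ylm] add [iqbdx] -> 5 lines: eany ymp iqbdx gmvn fzue
Hunk 6: at line 1 remove [iqbdx] add [nvou] -> 5 lines: eany ymp nvou gmvn fzue
Hunk 7: at line 1 remove [nvou] add [sjpz,bmiuw] -> 6 lines: eany ymp sjpz bmiuw gmvn fzue
Final line count: 6

Answer: 6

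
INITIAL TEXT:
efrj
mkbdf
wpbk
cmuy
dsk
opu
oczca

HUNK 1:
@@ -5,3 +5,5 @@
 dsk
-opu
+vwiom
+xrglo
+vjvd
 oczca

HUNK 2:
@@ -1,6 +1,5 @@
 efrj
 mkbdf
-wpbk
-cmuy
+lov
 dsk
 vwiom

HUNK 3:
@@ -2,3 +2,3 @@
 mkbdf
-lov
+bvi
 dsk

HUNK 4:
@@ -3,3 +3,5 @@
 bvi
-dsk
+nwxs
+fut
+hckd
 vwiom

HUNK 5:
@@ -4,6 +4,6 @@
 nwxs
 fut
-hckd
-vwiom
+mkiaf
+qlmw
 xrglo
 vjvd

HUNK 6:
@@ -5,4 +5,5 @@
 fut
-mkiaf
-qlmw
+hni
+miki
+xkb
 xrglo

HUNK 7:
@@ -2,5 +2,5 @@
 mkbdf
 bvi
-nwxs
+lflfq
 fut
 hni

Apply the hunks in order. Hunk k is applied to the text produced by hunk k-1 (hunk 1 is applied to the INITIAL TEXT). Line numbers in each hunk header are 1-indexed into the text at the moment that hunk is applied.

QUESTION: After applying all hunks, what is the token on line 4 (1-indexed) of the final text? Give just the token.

Answer: lflfq

Derivation:
Hunk 1: at line 5 remove [opu] add [vwiom,xrglo,vjvd] -> 9 lines: efrj mkbdf wpbk cmuy dsk vwiom xrglo vjvd oczca
Hunk 2: at line 1 remove [wpbk,cmuy] add [lov] -> 8 lines: efrj mkbdf lov dsk vwiom xrglo vjvd oczca
Hunk 3: at line 2 remove [lov] add [bvi] -> 8 lines: efrj mkbdf bvi dsk vwiom xrglo vjvd oczca
Hunk 4: at line 3 remove [dsk] add [nwxs,fut,hckd] -> 10 lines: efrj mkbdf bvi nwxs fut hckd vwiom xrglo vjvd oczca
Hunk 5: at line 4 remove [hckd,vwiom] add [mkiaf,qlmw] -> 10 lines: efrj mkbdf bvi nwxs fut mkiaf qlmw xrglo vjvd oczca
Hunk 6: at line 5 remove [mkiaf,qlmw] add [hni,miki,xkb] -> 11 lines: efrj mkbdf bvi nwxs fut hni miki xkb xrglo vjvd oczca
Hunk 7: at line 2 remove [nwxs] add [lflfq] -> 11 lines: efrj mkbdf bvi lflfq fut hni miki xkb xrglo vjvd oczca
Final line 4: lflfq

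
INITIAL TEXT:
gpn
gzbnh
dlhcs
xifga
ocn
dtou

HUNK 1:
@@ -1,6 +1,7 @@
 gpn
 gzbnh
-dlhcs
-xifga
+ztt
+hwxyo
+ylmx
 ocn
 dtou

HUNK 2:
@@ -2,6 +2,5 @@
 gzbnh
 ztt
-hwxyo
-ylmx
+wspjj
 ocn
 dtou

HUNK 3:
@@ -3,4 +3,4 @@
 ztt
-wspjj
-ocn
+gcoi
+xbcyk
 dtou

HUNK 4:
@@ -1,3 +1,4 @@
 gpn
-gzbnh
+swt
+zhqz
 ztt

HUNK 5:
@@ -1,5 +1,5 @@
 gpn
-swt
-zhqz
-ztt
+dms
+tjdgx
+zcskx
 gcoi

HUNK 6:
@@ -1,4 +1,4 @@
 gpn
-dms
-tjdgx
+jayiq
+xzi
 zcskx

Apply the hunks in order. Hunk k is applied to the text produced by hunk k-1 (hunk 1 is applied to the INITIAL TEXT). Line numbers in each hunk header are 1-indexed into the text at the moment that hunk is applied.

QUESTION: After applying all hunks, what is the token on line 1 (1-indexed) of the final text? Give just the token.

Hunk 1: at line 1 remove [dlhcs,xifga] add [ztt,hwxyo,ylmx] -> 7 lines: gpn gzbnh ztt hwxyo ylmx ocn dtou
Hunk 2: at line 2 remove [hwxyo,ylmx] add [wspjj] -> 6 lines: gpn gzbnh ztt wspjj ocn dtou
Hunk 3: at line 3 remove [wspjj,ocn] add [gcoi,xbcyk] -> 6 lines: gpn gzbnh ztt gcoi xbcyk dtou
Hunk 4: at line 1 remove [gzbnh] add [swt,zhqz] -> 7 lines: gpn swt zhqz ztt gcoi xbcyk dtou
Hunk 5: at line 1 remove [swt,zhqz,ztt] add [dms,tjdgx,zcskx] -> 7 lines: gpn dms tjdgx zcskx gcoi xbcyk dtou
Hunk 6: at line 1 remove [dms,tjdgx] add [jayiq,xzi] -> 7 lines: gpn jayiq xzi zcskx gcoi xbcyk dtou
Final line 1: gpn

Answer: gpn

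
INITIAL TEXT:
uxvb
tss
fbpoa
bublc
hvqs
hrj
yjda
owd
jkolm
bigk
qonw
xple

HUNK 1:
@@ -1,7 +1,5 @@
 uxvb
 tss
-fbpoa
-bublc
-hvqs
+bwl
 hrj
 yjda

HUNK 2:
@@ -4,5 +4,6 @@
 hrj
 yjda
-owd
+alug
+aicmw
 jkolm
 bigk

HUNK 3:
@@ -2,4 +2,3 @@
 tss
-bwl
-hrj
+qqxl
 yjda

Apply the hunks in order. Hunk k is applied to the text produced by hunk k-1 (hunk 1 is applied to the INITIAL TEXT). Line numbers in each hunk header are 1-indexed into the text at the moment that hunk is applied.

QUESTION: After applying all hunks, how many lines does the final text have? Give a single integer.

Answer: 10

Derivation:
Hunk 1: at line 1 remove [fbpoa,bublc,hvqs] add [bwl] -> 10 lines: uxvb tss bwl hrj yjda owd jkolm bigk qonw xple
Hunk 2: at line 4 remove [owd] add [alug,aicmw] -> 11 lines: uxvb tss bwl hrj yjda alug aicmw jkolm bigk qonw xple
Hunk 3: at line 2 remove [bwl,hrj] add [qqxl] -> 10 lines: uxvb tss qqxl yjda alug aicmw jkolm bigk qonw xple
Final line count: 10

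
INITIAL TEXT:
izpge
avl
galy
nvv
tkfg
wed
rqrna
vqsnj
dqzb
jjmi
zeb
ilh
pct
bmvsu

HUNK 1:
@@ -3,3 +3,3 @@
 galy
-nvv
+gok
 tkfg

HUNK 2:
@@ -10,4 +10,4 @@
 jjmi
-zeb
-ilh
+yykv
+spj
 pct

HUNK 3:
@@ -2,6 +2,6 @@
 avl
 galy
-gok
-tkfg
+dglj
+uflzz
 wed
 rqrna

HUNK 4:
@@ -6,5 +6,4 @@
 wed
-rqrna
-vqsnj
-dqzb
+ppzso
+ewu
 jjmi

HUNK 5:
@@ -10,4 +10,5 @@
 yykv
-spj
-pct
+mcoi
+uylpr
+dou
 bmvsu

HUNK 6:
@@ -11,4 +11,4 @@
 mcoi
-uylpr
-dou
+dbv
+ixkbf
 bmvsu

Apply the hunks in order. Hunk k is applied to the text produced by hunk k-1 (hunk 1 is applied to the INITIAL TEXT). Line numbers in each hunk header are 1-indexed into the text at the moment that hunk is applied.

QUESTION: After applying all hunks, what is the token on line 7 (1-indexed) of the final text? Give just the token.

Hunk 1: at line 3 remove [nvv] add [gok] -> 14 lines: izpge avl galy gok tkfg wed rqrna vqsnj dqzb jjmi zeb ilh pct bmvsu
Hunk 2: at line 10 remove [zeb,ilh] add [yykv,spj] -> 14 lines: izpge avl galy gok tkfg wed rqrna vqsnj dqzb jjmi yykv spj pct bmvsu
Hunk 3: at line 2 remove [gok,tkfg] add [dglj,uflzz] -> 14 lines: izpge avl galy dglj uflzz wed rqrna vqsnj dqzb jjmi yykv spj pct bmvsu
Hunk 4: at line 6 remove [rqrna,vqsnj,dqzb] add [ppzso,ewu] -> 13 lines: izpge avl galy dglj uflzz wed ppzso ewu jjmi yykv spj pct bmvsu
Hunk 5: at line 10 remove [spj,pct] add [mcoi,uylpr,dou] -> 14 lines: izpge avl galy dglj uflzz wed ppzso ewu jjmi yykv mcoi uylpr dou bmvsu
Hunk 6: at line 11 remove [uylpr,dou] add [dbv,ixkbf] -> 14 lines: izpge avl galy dglj uflzz wed ppzso ewu jjmi yykv mcoi dbv ixkbf bmvsu
Final line 7: ppzso

Answer: ppzso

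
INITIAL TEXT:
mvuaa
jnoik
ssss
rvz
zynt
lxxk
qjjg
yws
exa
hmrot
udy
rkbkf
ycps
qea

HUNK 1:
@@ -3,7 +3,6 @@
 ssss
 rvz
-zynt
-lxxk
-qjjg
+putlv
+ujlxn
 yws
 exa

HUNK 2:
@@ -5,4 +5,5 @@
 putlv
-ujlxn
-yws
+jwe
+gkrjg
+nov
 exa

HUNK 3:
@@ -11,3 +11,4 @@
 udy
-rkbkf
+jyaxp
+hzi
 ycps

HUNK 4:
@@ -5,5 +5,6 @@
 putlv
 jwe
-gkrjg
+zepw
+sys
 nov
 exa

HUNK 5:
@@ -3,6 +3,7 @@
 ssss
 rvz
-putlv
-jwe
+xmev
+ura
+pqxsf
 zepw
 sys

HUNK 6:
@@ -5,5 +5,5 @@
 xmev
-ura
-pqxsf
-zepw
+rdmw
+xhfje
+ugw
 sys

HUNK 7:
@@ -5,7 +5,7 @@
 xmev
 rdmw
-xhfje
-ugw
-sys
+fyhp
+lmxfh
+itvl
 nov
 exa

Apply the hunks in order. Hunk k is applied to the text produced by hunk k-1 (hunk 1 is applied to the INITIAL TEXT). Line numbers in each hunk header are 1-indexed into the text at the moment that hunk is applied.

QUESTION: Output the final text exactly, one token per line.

Hunk 1: at line 3 remove [zynt,lxxk,qjjg] add [putlv,ujlxn] -> 13 lines: mvuaa jnoik ssss rvz putlv ujlxn yws exa hmrot udy rkbkf ycps qea
Hunk 2: at line 5 remove [ujlxn,yws] add [jwe,gkrjg,nov] -> 14 lines: mvuaa jnoik ssss rvz putlv jwe gkrjg nov exa hmrot udy rkbkf ycps qea
Hunk 3: at line 11 remove [rkbkf] add [jyaxp,hzi] -> 15 lines: mvuaa jnoik ssss rvz putlv jwe gkrjg nov exa hmrot udy jyaxp hzi ycps qea
Hunk 4: at line 5 remove [gkrjg] add [zepw,sys] -> 16 lines: mvuaa jnoik ssss rvz putlv jwe zepw sys nov exa hmrot udy jyaxp hzi ycps qea
Hunk 5: at line 3 remove [putlv,jwe] add [xmev,ura,pqxsf] -> 17 lines: mvuaa jnoik ssss rvz xmev ura pqxsf zepw sys nov exa hmrot udy jyaxp hzi ycps qea
Hunk 6: at line 5 remove [ura,pqxsf,zepw] add [rdmw,xhfje,ugw] -> 17 lines: mvuaa jnoik ssss rvz xmev rdmw xhfje ugw sys nov exa hmrot udy jyaxp hzi ycps qea
Hunk 7: at line 5 remove [xhfje,ugw,sys] add [fyhp,lmxfh,itvl] -> 17 lines: mvuaa jnoik ssss rvz xmev rdmw fyhp lmxfh itvl nov exa hmrot udy jyaxp hzi ycps qea

Answer: mvuaa
jnoik
ssss
rvz
xmev
rdmw
fyhp
lmxfh
itvl
nov
exa
hmrot
udy
jyaxp
hzi
ycps
qea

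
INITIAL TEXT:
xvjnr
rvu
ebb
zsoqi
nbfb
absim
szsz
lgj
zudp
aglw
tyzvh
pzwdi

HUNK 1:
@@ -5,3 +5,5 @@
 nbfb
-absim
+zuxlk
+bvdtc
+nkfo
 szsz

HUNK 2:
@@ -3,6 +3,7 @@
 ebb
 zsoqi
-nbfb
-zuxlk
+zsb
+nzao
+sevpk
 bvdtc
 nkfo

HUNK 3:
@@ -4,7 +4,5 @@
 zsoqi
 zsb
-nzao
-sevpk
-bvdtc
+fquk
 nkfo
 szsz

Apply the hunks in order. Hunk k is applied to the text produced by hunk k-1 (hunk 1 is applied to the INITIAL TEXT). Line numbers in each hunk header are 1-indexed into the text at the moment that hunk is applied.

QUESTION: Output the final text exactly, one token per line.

Hunk 1: at line 5 remove [absim] add [zuxlk,bvdtc,nkfo] -> 14 lines: xvjnr rvu ebb zsoqi nbfb zuxlk bvdtc nkfo szsz lgj zudp aglw tyzvh pzwdi
Hunk 2: at line 3 remove [nbfb,zuxlk] add [zsb,nzao,sevpk] -> 15 lines: xvjnr rvu ebb zsoqi zsb nzao sevpk bvdtc nkfo szsz lgj zudp aglw tyzvh pzwdi
Hunk 3: at line 4 remove [nzao,sevpk,bvdtc] add [fquk] -> 13 lines: xvjnr rvu ebb zsoqi zsb fquk nkfo szsz lgj zudp aglw tyzvh pzwdi

Answer: xvjnr
rvu
ebb
zsoqi
zsb
fquk
nkfo
szsz
lgj
zudp
aglw
tyzvh
pzwdi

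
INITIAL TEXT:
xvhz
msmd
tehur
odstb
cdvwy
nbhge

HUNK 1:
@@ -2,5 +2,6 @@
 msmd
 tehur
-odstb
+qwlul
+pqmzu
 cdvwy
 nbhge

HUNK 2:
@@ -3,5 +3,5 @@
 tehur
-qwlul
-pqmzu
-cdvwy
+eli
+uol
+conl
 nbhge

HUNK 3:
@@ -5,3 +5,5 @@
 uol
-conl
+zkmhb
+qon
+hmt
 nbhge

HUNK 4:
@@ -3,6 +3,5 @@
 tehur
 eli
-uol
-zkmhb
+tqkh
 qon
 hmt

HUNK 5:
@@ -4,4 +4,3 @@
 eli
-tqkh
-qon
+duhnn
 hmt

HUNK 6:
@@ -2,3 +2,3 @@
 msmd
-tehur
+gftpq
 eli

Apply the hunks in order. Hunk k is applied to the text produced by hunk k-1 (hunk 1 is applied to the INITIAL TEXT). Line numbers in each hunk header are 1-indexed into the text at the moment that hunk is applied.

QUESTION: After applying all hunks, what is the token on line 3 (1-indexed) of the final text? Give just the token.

Hunk 1: at line 2 remove [odstb] add [qwlul,pqmzu] -> 7 lines: xvhz msmd tehur qwlul pqmzu cdvwy nbhge
Hunk 2: at line 3 remove [qwlul,pqmzu,cdvwy] add [eli,uol,conl] -> 7 lines: xvhz msmd tehur eli uol conl nbhge
Hunk 3: at line 5 remove [conl] add [zkmhb,qon,hmt] -> 9 lines: xvhz msmd tehur eli uol zkmhb qon hmt nbhge
Hunk 4: at line 3 remove [uol,zkmhb] add [tqkh] -> 8 lines: xvhz msmd tehur eli tqkh qon hmt nbhge
Hunk 5: at line 4 remove [tqkh,qon] add [duhnn] -> 7 lines: xvhz msmd tehur eli duhnn hmt nbhge
Hunk 6: at line 2 remove [tehur] add [gftpq] -> 7 lines: xvhz msmd gftpq eli duhnn hmt nbhge
Final line 3: gftpq

Answer: gftpq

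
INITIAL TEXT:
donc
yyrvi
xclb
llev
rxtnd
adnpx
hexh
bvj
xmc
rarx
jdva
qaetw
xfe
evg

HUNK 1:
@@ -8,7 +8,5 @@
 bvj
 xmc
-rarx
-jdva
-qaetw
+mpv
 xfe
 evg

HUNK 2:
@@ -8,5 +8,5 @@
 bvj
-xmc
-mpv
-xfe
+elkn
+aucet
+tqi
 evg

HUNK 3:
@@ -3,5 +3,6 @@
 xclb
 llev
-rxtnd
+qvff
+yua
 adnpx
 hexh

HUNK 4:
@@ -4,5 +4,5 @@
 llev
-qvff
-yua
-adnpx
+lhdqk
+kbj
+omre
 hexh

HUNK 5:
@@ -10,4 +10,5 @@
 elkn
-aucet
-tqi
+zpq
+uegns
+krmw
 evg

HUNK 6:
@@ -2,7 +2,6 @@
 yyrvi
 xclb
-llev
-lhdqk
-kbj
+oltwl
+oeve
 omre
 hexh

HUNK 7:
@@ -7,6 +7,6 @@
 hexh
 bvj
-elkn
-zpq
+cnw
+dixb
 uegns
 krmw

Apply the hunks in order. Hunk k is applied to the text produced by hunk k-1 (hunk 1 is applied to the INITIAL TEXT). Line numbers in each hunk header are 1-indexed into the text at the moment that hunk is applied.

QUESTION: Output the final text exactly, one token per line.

Answer: donc
yyrvi
xclb
oltwl
oeve
omre
hexh
bvj
cnw
dixb
uegns
krmw
evg

Derivation:
Hunk 1: at line 8 remove [rarx,jdva,qaetw] add [mpv] -> 12 lines: donc yyrvi xclb llev rxtnd adnpx hexh bvj xmc mpv xfe evg
Hunk 2: at line 8 remove [xmc,mpv,xfe] add [elkn,aucet,tqi] -> 12 lines: donc yyrvi xclb llev rxtnd adnpx hexh bvj elkn aucet tqi evg
Hunk 3: at line 3 remove [rxtnd] add [qvff,yua] -> 13 lines: donc yyrvi xclb llev qvff yua adnpx hexh bvj elkn aucet tqi evg
Hunk 4: at line 4 remove [qvff,yua,adnpx] add [lhdqk,kbj,omre] -> 13 lines: donc yyrvi xclb llev lhdqk kbj omre hexh bvj elkn aucet tqi evg
Hunk 5: at line 10 remove [aucet,tqi] add [zpq,uegns,krmw] -> 14 lines: donc yyrvi xclb llev lhdqk kbj omre hexh bvj elkn zpq uegns krmw evg
Hunk 6: at line 2 remove [llev,lhdqk,kbj] add [oltwl,oeve] -> 13 lines: donc yyrvi xclb oltwl oeve omre hexh bvj elkn zpq uegns krmw evg
Hunk 7: at line 7 remove [elkn,zpq] add [cnw,dixb] -> 13 lines: donc yyrvi xclb oltwl oeve omre hexh bvj cnw dixb uegns krmw evg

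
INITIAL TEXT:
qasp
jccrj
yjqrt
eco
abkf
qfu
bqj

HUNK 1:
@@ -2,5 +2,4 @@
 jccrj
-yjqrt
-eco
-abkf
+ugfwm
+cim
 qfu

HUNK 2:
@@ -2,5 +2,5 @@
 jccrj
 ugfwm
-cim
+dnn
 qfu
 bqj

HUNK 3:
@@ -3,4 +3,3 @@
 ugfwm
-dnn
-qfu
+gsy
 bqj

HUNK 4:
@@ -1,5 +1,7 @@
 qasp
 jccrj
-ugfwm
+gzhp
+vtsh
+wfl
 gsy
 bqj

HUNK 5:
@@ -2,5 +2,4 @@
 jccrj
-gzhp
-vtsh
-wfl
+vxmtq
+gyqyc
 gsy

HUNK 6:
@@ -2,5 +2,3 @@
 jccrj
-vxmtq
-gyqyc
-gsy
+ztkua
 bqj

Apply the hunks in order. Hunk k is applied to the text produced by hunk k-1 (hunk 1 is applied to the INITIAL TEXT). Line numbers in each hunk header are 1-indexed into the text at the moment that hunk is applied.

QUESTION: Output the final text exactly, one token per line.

Answer: qasp
jccrj
ztkua
bqj

Derivation:
Hunk 1: at line 2 remove [yjqrt,eco,abkf] add [ugfwm,cim] -> 6 lines: qasp jccrj ugfwm cim qfu bqj
Hunk 2: at line 2 remove [cim] add [dnn] -> 6 lines: qasp jccrj ugfwm dnn qfu bqj
Hunk 3: at line 3 remove [dnn,qfu] add [gsy] -> 5 lines: qasp jccrj ugfwm gsy bqj
Hunk 4: at line 1 remove [ugfwm] add [gzhp,vtsh,wfl] -> 7 lines: qasp jccrj gzhp vtsh wfl gsy bqj
Hunk 5: at line 2 remove [gzhp,vtsh,wfl] add [vxmtq,gyqyc] -> 6 lines: qasp jccrj vxmtq gyqyc gsy bqj
Hunk 6: at line 2 remove [vxmtq,gyqyc,gsy] add [ztkua] -> 4 lines: qasp jccrj ztkua bqj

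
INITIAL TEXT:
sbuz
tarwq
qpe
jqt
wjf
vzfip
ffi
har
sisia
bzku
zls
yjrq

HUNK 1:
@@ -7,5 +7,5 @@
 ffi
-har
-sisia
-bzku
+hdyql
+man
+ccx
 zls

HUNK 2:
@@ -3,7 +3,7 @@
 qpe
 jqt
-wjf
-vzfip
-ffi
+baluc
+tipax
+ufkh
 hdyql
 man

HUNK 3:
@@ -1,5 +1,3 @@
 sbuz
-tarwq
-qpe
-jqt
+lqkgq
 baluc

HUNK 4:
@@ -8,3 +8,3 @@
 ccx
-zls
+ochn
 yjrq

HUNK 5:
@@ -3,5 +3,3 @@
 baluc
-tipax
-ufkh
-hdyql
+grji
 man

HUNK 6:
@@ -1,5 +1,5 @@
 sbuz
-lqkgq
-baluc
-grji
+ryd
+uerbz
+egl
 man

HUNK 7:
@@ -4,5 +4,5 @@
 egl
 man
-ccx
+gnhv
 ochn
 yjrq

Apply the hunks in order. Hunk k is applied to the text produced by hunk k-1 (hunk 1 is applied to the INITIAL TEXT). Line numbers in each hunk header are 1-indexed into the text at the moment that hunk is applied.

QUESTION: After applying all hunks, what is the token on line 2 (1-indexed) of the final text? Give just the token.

Answer: ryd

Derivation:
Hunk 1: at line 7 remove [har,sisia,bzku] add [hdyql,man,ccx] -> 12 lines: sbuz tarwq qpe jqt wjf vzfip ffi hdyql man ccx zls yjrq
Hunk 2: at line 3 remove [wjf,vzfip,ffi] add [baluc,tipax,ufkh] -> 12 lines: sbuz tarwq qpe jqt baluc tipax ufkh hdyql man ccx zls yjrq
Hunk 3: at line 1 remove [tarwq,qpe,jqt] add [lqkgq] -> 10 lines: sbuz lqkgq baluc tipax ufkh hdyql man ccx zls yjrq
Hunk 4: at line 8 remove [zls] add [ochn] -> 10 lines: sbuz lqkgq baluc tipax ufkh hdyql man ccx ochn yjrq
Hunk 5: at line 3 remove [tipax,ufkh,hdyql] add [grji] -> 8 lines: sbuz lqkgq baluc grji man ccx ochn yjrq
Hunk 6: at line 1 remove [lqkgq,baluc,grji] add [ryd,uerbz,egl] -> 8 lines: sbuz ryd uerbz egl man ccx ochn yjrq
Hunk 7: at line 4 remove [ccx] add [gnhv] -> 8 lines: sbuz ryd uerbz egl man gnhv ochn yjrq
Final line 2: ryd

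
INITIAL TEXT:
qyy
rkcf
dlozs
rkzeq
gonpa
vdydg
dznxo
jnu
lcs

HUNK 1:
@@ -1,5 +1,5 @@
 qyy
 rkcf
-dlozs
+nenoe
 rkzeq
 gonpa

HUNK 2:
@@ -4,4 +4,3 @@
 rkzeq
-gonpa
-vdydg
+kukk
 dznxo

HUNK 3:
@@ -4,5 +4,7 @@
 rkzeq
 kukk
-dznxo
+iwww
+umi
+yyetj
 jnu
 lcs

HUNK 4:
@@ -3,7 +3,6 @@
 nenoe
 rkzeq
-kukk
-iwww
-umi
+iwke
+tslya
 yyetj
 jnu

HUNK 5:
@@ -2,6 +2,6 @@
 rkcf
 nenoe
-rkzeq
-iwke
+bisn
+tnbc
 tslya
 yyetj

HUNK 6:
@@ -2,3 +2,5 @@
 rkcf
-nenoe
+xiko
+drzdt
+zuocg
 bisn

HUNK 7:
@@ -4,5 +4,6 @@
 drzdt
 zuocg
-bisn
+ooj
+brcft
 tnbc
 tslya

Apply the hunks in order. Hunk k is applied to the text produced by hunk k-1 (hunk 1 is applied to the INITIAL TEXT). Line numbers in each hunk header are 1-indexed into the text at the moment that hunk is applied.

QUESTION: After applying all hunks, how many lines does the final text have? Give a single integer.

Answer: 12

Derivation:
Hunk 1: at line 1 remove [dlozs] add [nenoe] -> 9 lines: qyy rkcf nenoe rkzeq gonpa vdydg dznxo jnu lcs
Hunk 2: at line 4 remove [gonpa,vdydg] add [kukk] -> 8 lines: qyy rkcf nenoe rkzeq kukk dznxo jnu lcs
Hunk 3: at line 4 remove [dznxo] add [iwww,umi,yyetj] -> 10 lines: qyy rkcf nenoe rkzeq kukk iwww umi yyetj jnu lcs
Hunk 4: at line 3 remove [kukk,iwww,umi] add [iwke,tslya] -> 9 lines: qyy rkcf nenoe rkzeq iwke tslya yyetj jnu lcs
Hunk 5: at line 2 remove [rkzeq,iwke] add [bisn,tnbc] -> 9 lines: qyy rkcf nenoe bisn tnbc tslya yyetj jnu lcs
Hunk 6: at line 2 remove [nenoe] add [xiko,drzdt,zuocg] -> 11 lines: qyy rkcf xiko drzdt zuocg bisn tnbc tslya yyetj jnu lcs
Hunk 7: at line 4 remove [bisn] add [ooj,brcft] -> 12 lines: qyy rkcf xiko drzdt zuocg ooj brcft tnbc tslya yyetj jnu lcs
Final line count: 12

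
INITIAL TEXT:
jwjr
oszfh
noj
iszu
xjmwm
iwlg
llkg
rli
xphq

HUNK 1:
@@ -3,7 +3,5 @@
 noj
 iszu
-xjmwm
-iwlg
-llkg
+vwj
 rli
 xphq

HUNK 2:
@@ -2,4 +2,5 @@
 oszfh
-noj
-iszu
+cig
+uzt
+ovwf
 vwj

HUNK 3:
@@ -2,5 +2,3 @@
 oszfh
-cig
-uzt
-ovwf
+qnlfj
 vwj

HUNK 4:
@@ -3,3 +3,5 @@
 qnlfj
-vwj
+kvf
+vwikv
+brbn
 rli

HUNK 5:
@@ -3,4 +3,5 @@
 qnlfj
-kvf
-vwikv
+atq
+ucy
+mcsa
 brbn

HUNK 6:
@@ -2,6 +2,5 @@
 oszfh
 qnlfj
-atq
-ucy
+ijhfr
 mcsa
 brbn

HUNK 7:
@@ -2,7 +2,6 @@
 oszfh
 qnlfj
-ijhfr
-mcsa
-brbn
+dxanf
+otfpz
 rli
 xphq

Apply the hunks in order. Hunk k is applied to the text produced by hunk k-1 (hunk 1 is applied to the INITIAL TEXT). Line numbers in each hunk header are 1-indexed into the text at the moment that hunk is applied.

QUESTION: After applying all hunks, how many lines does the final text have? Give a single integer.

Hunk 1: at line 3 remove [xjmwm,iwlg,llkg] add [vwj] -> 7 lines: jwjr oszfh noj iszu vwj rli xphq
Hunk 2: at line 2 remove [noj,iszu] add [cig,uzt,ovwf] -> 8 lines: jwjr oszfh cig uzt ovwf vwj rli xphq
Hunk 3: at line 2 remove [cig,uzt,ovwf] add [qnlfj] -> 6 lines: jwjr oszfh qnlfj vwj rli xphq
Hunk 4: at line 3 remove [vwj] add [kvf,vwikv,brbn] -> 8 lines: jwjr oszfh qnlfj kvf vwikv brbn rli xphq
Hunk 5: at line 3 remove [kvf,vwikv] add [atq,ucy,mcsa] -> 9 lines: jwjr oszfh qnlfj atq ucy mcsa brbn rli xphq
Hunk 6: at line 2 remove [atq,ucy] add [ijhfr] -> 8 lines: jwjr oszfh qnlfj ijhfr mcsa brbn rli xphq
Hunk 7: at line 2 remove [ijhfr,mcsa,brbn] add [dxanf,otfpz] -> 7 lines: jwjr oszfh qnlfj dxanf otfpz rli xphq
Final line count: 7

Answer: 7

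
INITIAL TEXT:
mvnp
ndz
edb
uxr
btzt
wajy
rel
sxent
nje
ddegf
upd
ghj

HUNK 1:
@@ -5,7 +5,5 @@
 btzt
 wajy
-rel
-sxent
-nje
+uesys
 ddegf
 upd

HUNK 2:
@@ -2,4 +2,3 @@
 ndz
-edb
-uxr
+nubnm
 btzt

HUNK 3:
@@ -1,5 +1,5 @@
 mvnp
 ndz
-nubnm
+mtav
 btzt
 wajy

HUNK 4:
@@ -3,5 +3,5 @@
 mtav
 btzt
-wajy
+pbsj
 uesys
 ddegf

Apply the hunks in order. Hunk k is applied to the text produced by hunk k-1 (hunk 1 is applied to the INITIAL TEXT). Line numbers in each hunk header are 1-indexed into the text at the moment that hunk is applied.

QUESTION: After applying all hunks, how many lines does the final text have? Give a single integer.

Answer: 9

Derivation:
Hunk 1: at line 5 remove [rel,sxent,nje] add [uesys] -> 10 lines: mvnp ndz edb uxr btzt wajy uesys ddegf upd ghj
Hunk 2: at line 2 remove [edb,uxr] add [nubnm] -> 9 lines: mvnp ndz nubnm btzt wajy uesys ddegf upd ghj
Hunk 3: at line 1 remove [nubnm] add [mtav] -> 9 lines: mvnp ndz mtav btzt wajy uesys ddegf upd ghj
Hunk 4: at line 3 remove [wajy] add [pbsj] -> 9 lines: mvnp ndz mtav btzt pbsj uesys ddegf upd ghj
Final line count: 9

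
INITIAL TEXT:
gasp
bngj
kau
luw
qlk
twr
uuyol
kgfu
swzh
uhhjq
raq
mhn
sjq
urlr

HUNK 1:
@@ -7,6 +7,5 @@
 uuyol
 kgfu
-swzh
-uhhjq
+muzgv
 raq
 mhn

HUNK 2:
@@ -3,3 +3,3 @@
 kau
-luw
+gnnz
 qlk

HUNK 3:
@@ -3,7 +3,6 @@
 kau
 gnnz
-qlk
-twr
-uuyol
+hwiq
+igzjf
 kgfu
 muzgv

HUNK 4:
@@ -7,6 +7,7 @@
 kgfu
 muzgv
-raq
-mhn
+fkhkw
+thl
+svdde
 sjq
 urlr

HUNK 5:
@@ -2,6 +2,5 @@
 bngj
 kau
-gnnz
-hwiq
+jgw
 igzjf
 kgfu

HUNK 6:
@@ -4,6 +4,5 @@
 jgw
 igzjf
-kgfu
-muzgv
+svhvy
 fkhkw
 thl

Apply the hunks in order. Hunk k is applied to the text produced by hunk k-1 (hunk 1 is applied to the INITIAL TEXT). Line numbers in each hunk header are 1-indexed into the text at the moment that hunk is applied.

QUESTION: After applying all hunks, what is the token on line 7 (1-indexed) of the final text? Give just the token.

Hunk 1: at line 7 remove [swzh,uhhjq] add [muzgv] -> 13 lines: gasp bngj kau luw qlk twr uuyol kgfu muzgv raq mhn sjq urlr
Hunk 2: at line 3 remove [luw] add [gnnz] -> 13 lines: gasp bngj kau gnnz qlk twr uuyol kgfu muzgv raq mhn sjq urlr
Hunk 3: at line 3 remove [qlk,twr,uuyol] add [hwiq,igzjf] -> 12 lines: gasp bngj kau gnnz hwiq igzjf kgfu muzgv raq mhn sjq urlr
Hunk 4: at line 7 remove [raq,mhn] add [fkhkw,thl,svdde] -> 13 lines: gasp bngj kau gnnz hwiq igzjf kgfu muzgv fkhkw thl svdde sjq urlr
Hunk 5: at line 2 remove [gnnz,hwiq] add [jgw] -> 12 lines: gasp bngj kau jgw igzjf kgfu muzgv fkhkw thl svdde sjq urlr
Hunk 6: at line 4 remove [kgfu,muzgv] add [svhvy] -> 11 lines: gasp bngj kau jgw igzjf svhvy fkhkw thl svdde sjq urlr
Final line 7: fkhkw

Answer: fkhkw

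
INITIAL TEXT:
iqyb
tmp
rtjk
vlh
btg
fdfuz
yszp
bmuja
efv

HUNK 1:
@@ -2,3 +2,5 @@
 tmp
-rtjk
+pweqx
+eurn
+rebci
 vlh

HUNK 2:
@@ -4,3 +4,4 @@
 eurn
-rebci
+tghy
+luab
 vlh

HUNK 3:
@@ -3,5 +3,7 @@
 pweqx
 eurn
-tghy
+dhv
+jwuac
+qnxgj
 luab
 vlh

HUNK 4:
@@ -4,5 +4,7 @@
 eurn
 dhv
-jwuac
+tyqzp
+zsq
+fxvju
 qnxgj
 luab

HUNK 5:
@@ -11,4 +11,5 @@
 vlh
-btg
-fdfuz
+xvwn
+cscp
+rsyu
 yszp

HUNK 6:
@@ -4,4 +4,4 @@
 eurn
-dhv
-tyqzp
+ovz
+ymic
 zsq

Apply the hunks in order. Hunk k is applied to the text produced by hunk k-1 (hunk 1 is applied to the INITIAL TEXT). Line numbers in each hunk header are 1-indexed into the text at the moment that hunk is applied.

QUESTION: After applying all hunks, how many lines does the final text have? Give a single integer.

Answer: 17

Derivation:
Hunk 1: at line 2 remove [rtjk] add [pweqx,eurn,rebci] -> 11 lines: iqyb tmp pweqx eurn rebci vlh btg fdfuz yszp bmuja efv
Hunk 2: at line 4 remove [rebci] add [tghy,luab] -> 12 lines: iqyb tmp pweqx eurn tghy luab vlh btg fdfuz yszp bmuja efv
Hunk 3: at line 3 remove [tghy] add [dhv,jwuac,qnxgj] -> 14 lines: iqyb tmp pweqx eurn dhv jwuac qnxgj luab vlh btg fdfuz yszp bmuja efv
Hunk 4: at line 4 remove [jwuac] add [tyqzp,zsq,fxvju] -> 16 lines: iqyb tmp pweqx eurn dhv tyqzp zsq fxvju qnxgj luab vlh btg fdfuz yszp bmuja efv
Hunk 5: at line 11 remove [btg,fdfuz] add [xvwn,cscp,rsyu] -> 17 lines: iqyb tmp pweqx eurn dhv tyqzp zsq fxvju qnxgj luab vlh xvwn cscp rsyu yszp bmuja efv
Hunk 6: at line 4 remove [dhv,tyqzp] add [ovz,ymic] -> 17 lines: iqyb tmp pweqx eurn ovz ymic zsq fxvju qnxgj luab vlh xvwn cscp rsyu yszp bmuja efv
Final line count: 17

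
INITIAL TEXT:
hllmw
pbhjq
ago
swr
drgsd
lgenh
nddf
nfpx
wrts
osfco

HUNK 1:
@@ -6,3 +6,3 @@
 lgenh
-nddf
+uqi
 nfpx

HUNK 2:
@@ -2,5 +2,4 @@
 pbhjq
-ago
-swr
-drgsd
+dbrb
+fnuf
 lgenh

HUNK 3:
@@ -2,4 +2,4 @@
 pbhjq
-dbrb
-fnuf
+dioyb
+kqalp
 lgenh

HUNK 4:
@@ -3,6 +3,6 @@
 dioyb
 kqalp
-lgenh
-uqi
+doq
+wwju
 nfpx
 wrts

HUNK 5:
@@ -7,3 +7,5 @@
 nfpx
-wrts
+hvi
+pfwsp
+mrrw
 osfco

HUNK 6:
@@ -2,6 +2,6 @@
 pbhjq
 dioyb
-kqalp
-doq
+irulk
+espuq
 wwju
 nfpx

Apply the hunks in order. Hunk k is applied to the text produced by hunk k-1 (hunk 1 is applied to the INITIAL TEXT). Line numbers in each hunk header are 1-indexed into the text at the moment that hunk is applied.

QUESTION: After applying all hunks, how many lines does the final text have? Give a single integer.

Hunk 1: at line 6 remove [nddf] add [uqi] -> 10 lines: hllmw pbhjq ago swr drgsd lgenh uqi nfpx wrts osfco
Hunk 2: at line 2 remove [ago,swr,drgsd] add [dbrb,fnuf] -> 9 lines: hllmw pbhjq dbrb fnuf lgenh uqi nfpx wrts osfco
Hunk 3: at line 2 remove [dbrb,fnuf] add [dioyb,kqalp] -> 9 lines: hllmw pbhjq dioyb kqalp lgenh uqi nfpx wrts osfco
Hunk 4: at line 3 remove [lgenh,uqi] add [doq,wwju] -> 9 lines: hllmw pbhjq dioyb kqalp doq wwju nfpx wrts osfco
Hunk 5: at line 7 remove [wrts] add [hvi,pfwsp,mrrw] -> 11 lines: hllmw pbhjq dioyb kqalp doq wwju nfpx hvi pfwsp mrrw osfco
Hunk 6: at line 2 remove [kqalp,doq] add [irulk,espuq] -> 11 lines: hllmw pbhjq dioyb irulk espuq wwju nfpx hvi pfwsp mrrw osfco
Final line count: 11

Answer: 11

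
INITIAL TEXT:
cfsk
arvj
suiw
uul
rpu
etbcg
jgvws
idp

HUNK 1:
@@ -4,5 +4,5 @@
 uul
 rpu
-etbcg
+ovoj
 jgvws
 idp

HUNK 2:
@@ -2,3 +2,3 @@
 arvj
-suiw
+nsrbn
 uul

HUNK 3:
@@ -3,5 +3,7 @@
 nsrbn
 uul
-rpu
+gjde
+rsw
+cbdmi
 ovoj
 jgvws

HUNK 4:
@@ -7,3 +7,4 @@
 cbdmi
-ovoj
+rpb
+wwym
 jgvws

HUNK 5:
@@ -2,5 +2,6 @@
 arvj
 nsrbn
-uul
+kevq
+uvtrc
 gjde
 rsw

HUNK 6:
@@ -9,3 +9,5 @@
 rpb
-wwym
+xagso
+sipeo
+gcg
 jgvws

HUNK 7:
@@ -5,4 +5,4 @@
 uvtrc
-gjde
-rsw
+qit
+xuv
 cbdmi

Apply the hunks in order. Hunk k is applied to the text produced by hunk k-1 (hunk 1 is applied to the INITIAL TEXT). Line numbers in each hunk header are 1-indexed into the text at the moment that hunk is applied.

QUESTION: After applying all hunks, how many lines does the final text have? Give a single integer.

Answer: 14

Derivation:
Hunk 1: at line 4 remove [etbcg] add [ovoj] -> 8 lines: cfsk arvj suiw uul rpu ovoj jgvws idp
Hunk 2: at line 2 remove [suiw] add [nsrbn] -> 8 lines: cfsk arvj nsrbn uul rpu ovoj jgvws idp
Hunk 3: at line 3 remove [rpu] add [gjde,rsw,cbdmi] -> 10 lines: cfsk arvj nsrbn uul gjde rsw cbdmi ovoj jgvws idp
Hunk 4: at line 7 remove [ovoj] add [rpb,wwym] -> 11 lines: cfsk arvj nsrbn uul gjde rsw cbdmi rpb wwym jgvws idp
Hunk 5: at line 2 remove [uul] add [kevq,uvtrc] -> 12 lines: cfsk arvj nsrbn kevq uvtrc gjde rsw cbdmi rpb wwym jgvws idp
Hunk 6: at line 9 remove [wwym] add [xagso,sipeo,gcg] -> 14 lines: cfsk arvj nsrbn kevq uvtrc gjde rsw cbdmi rpb xagso sipeo gcg jgvws idp
Hunk 7: at line 5 remove [gjde,rsw] add [qit,xuv] -> 14 lines: cfsk arvj nsrbn kevq uvtrc qit xuv cbdmi rpb xagso sipeo gcg jgvws idp
Final line count: 14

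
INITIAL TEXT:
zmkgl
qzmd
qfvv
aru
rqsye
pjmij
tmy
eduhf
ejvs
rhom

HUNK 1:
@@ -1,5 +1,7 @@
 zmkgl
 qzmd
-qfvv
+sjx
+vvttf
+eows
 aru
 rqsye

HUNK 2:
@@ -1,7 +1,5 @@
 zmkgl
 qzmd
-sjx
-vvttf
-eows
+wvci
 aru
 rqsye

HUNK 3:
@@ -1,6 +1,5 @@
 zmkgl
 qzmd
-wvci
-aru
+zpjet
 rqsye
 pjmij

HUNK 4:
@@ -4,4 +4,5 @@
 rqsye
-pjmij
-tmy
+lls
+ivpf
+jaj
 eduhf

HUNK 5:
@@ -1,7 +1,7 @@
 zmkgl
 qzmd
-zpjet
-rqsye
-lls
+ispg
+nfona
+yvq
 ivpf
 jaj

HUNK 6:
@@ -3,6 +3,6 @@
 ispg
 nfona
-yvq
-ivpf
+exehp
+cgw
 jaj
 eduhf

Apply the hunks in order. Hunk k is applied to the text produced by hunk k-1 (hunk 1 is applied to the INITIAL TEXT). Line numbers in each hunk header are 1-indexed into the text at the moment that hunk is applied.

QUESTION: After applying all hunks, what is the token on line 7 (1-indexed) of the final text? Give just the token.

Hunk 1: at line 1 remove [qfvv] add [sjx,vvttf,eows] -> 12 lines: zmkgl qzmd sjx vvttf eows aru rqsye pjmij tmy eduhf ejvs rhom
Hunk 2: at line 1 remove [sjx,vvttf,eows] add [wvci] -> 10 lines: zmkgl qzmd wvci aru rqsye pjmij tmy eduhf ejvs rhom
Hunk 3: at line 1 remove [wvci,aru] add [zpjet] -> 9 lines: zmkgl qzmd zpjet rqsye pjmij tmy eduhf ejvs rhom
Hunk 4: at line 4 remove [pjmij,tmy] add [lls,ivpf,jaj] -> 10 lines: zmkgl qzmd zpjet rqsye lls ivpf jaj eduhf ejvs rhom
Hunk 5: at line 1 remove [zpjet,rqsye,lls] add [ispg,nfona,yvq] -> 10 lines: zmkgl qzmd ispg nfona yvq ivpf jaj eduhf ejvs rhom
Hunk 6: at line 3 remove [yvq,ivpf] add [exehp,cgw] -> 10 lines: zmkgl qzmd ispg nfona exehp cgw jaj eduhf ejvs rhom
Final line 7: jaj

Answer: jaj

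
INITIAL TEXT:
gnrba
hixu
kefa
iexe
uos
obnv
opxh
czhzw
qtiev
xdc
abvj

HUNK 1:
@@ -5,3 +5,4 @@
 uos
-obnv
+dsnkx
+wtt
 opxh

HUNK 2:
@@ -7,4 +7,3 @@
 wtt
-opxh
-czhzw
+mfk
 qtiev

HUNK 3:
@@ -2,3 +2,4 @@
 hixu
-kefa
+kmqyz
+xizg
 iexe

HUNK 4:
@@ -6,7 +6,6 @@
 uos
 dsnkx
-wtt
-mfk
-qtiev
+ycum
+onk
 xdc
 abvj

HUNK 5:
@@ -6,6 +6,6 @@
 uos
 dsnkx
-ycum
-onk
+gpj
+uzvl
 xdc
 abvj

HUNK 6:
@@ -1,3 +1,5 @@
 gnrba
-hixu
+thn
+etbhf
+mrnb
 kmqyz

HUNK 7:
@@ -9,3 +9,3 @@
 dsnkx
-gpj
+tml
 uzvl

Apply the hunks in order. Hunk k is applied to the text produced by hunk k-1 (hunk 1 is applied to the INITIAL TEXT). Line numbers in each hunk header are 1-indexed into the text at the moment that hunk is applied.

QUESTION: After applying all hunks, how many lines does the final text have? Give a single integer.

Answer: 13

Derivation:
Hunk 1: at line 5 remove [obnv] add [dsnkx,wtt] -> 12 lines: gnrba hixu kefa iexe uos dsnkx wtt opxh czhzw qtiev xdc abvj
Hunk 2: at line 7 remove [opxh,czhzw] add [mfk] -> 11 lines: gnrba hixu kefa iexe uos dsnkx wtt mfk qtiev xdc abvj
Hunk 3: at line 2 remove [kefa] add [kmqyz,xizg] -> 12 lines: gnrba hixu kmqyz xizg iexe uos dsnkx wtt mfk qtiev xdc abvj
Hunk 4: at line 6 remove [wtt,mfk,qtiev] add [ycum,onk] -> 11 lines: gnrba hixu kmqyz xizg iexe uos dsnkx ycum onk xdc abvj
Hunk 5: at line 6 remove [ycum,onk] add [gpj,uzvl] -> 11 lines: gnrba hixu kmqyz xizg iexe uos dsnkx gpj uzvl xdc abvj
Hunk 6: at line 1 remove [hixu] add [thn,etbhf,mrnb] -> 13 lines: gnrba thn etbhf mrnb kmqyz xizg iexe uos dsnkx gpj uzvl xdc abvj
Hunk 7: at line 9 remove [gpj] add [tml] -> 13 lines: gnrba thn etbhf mrnb kmqyz xizg iexe uos dsnkx tml uzvl xdc abvj
Final line count: 13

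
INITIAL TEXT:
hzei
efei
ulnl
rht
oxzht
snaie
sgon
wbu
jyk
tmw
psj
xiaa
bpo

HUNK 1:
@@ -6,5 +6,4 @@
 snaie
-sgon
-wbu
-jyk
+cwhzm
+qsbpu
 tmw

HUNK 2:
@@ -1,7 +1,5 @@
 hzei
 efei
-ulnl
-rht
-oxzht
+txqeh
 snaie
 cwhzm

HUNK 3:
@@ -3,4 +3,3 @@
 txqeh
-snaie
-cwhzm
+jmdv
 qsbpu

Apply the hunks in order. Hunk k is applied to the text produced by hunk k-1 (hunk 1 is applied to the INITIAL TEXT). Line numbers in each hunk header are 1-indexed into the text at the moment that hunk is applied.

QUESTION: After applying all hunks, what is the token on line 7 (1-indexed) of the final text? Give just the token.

Answer: psj

Derivation:
Hunk 1: at line 6 remove [sgon,wbu,jyk] add [cwhzm,qsbpu] -> 12 lines: hzei efei ulnl rht oxzht snaie cwhzm qsbpu tmw psj xiaa bpo
Hunk 2: at line 1 remove [ulnl,rht,oxzht] add [txqeh] -> 10 lines: hzei efei txqeh snaie cwhzm qsbpu tmw psj xiaa bpo
Hunk 3: at line 3 remove [snaie,cwhzm] add [jmdv] -> 9 lines: hzei efei txqeh jmdv qsbpu tmw psj xiaa bpo
Final line 7: psj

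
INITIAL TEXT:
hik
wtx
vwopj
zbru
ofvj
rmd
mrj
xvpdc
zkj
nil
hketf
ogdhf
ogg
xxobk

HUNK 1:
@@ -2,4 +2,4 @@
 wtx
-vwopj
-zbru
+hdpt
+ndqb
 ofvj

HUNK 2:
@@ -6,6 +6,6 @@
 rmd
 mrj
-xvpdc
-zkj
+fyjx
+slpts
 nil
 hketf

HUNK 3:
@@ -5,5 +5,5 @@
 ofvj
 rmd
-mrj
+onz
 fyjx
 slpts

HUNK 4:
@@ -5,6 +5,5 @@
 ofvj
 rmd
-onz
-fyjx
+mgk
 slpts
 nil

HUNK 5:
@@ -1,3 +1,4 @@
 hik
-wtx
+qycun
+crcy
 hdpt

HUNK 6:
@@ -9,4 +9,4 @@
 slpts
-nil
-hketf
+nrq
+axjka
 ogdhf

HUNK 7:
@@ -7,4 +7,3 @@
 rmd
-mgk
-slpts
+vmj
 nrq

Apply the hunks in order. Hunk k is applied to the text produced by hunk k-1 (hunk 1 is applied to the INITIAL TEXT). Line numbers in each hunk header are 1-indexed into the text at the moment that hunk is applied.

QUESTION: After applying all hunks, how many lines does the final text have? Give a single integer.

Answer: 13

Derivation:
Hunk 1: at line 2 remove [vwopj,zbru] add [hdpt,ndqb] -> 14 lines: hik wtx hdpt ndqb ofvj rmd mrj xvpdc zkj nil hketf ogdhf ogg xxobk
Hunk 2: at line 6 remove [xvpdc,zkj] add [fyjx,slpts] -> 14 lines: hik wtx hdpt ndqb ofvj rmd mrj fyjx slpts nil hketf ogdhf ogg xxobk
Hunk 3: at line 5 remove [mrj] add [onz] -> 14 lines: hik wtx hdpt ndqb ofvj rmd onz fyjx slpts nil hketf ogdhf ogg xxobk
Hunk 4: at line 5 remove [onz,fyjx] add [mgk] -> 13 lines: hik wtx hdpt ndqb ofvj rmd mgk slpts nil hketf ogdhf ogg xxobk
Hunk 5: at line 1 remove [wtx] add [qycun,crcy] -> 14 lines: hik qycun crcy hdpt ndqb ofvj rmd mgk slpts nil hketf ogdhf ogg xxobk
Hunk 6: at line 9 remove [nil,hketf] add [nrq,axjka] -> 14 lines: hik qycun crcy hdpt ndqb ofvj rmd mgk slpts nrq axjka ogdhf ogg xxobk
Hunk 7: at line 7 remove [mgk,slpts] add [vmj] -> 13 lines: hik qycun crcy hdpt ndqb ofvj rmd vmj nrq axjka ogdhf ogg xxobk
Final line count: 13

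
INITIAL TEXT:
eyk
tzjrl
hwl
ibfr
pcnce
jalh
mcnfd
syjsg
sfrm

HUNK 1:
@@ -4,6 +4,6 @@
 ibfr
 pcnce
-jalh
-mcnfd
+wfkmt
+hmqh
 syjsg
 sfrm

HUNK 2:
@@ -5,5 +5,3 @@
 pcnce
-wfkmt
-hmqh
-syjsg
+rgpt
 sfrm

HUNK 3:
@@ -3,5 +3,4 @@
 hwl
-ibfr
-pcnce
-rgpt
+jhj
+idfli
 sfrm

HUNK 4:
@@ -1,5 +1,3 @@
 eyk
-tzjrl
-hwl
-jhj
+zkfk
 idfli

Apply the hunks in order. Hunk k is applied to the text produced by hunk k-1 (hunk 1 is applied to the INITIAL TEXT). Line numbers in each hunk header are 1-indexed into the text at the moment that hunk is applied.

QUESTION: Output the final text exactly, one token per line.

Hunk 1: at line 4 remove [jalh,mcnfd] add [wfkmt,hmqh] -> 9 lines: eyk tzjrl hwl ibfr pcnce wfkmt hmqh syjsg sfrm
Hunk 2: at line 5 remove [wfkmt,hmqh,syjsg] add [rgpt] -> 7 lines: eyk tzjrl hwl ibfr pcnce rgpt sfrm
Hunk 3: at line 3 remove [ibfr,pcnce,rgpt] add [jhj,idfli] -> 6 lines: eyk tzjrl hwl jhj idfli sfrm
Hunk 4: at line 1 remove [tzjrl,hwl,jhj] add [zkfk] -> 4 lines: eyk zkfk idfli sfrm

Answer: eyk
zkfk
idfli
sfrm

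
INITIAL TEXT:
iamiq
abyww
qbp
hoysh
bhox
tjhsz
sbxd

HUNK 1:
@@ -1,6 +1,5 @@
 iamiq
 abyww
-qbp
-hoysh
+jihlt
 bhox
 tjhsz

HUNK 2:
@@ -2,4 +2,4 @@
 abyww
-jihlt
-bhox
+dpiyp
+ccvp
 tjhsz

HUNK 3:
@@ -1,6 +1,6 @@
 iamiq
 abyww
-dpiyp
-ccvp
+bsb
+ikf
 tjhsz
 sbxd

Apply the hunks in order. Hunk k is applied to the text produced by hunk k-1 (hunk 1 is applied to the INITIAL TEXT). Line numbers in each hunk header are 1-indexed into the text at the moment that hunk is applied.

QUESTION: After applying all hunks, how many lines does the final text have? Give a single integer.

Answer: 6

Derivation:
Hunk 1: at line 1 remove [qbp,hoysh] add [jihlt] -> 6 lines: iamiq abyww jihlt bhox tjhsz sbxd
Hunk 2: at line 2 remove [jihlt,bhox] add [dpiyp,ccvp] -> 6 lines: iamiq abyww dpiyp ccvp tjhsz sbxd
Hunk 3: at line 1 remove [dpiyp,ccvp] add [bsb,ikf] -> 6 lines: iamiq abyww bsb ikf tjhsz sbxd
Final line count: 6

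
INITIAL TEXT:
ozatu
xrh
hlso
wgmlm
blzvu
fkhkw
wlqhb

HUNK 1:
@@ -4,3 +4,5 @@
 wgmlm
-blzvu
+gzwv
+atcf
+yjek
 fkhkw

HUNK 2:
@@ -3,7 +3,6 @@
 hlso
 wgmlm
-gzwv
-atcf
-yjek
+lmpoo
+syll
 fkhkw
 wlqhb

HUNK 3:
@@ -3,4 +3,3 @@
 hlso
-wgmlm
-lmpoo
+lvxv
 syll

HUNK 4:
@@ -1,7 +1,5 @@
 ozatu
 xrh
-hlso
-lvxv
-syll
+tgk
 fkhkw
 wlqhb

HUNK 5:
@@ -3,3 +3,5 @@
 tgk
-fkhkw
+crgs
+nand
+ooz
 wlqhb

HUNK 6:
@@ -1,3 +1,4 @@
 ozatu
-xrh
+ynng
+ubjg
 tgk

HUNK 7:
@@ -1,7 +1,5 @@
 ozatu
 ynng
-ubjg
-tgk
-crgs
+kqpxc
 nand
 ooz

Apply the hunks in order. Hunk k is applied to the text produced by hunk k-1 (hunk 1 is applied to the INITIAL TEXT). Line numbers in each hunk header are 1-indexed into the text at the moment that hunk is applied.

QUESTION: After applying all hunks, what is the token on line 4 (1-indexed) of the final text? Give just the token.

Answer: nand

Derivation:
Hunk 1: at line 4 remove [blzvu] add [gzwv,atcf,yjek] -> 9 lines: ozatu xrh hlso wgmlm gzwv atcf yjek fkhkw wlqhb
Hunk 2: at line 3 remove [gzwv,atcf,yjek] add [lmpoo,syll] -> 8 lines: ozatu xrh hlso wgmlm lmpoo syll fkhkw wlqhb
Hunk 3: at line 3 remove [wgmlm,lmpoo] add [lvxv] -> 7 lines: ozatu xrh hlso lvxv syll fkhkw wlqhb
Hunk 4: at line 1 remove [hlso,lvxv,syll] add [tgk] -> 5 lines: ozatu xrh tgk fkhkw wlqhb
Hunk 5: at line 3 remove [fkhkw] add [crgs,nand,ooz] -> 7 lines: ozatu xrh tgk crgs nand ooz wlqhb
Hunk 6: at line 1 remove [xrh] add [ynng,ubjg] -> 8 lines: ozatu ynng ubjg tgk crgs nand ooz wlqhb
Hunk 7: at line 1 remove [ubjg,tgk,crgs] add [kqpxc] -> 6 lines: ozatu ynng kqpxc nand ooz wlqhb
Final line 4: nand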